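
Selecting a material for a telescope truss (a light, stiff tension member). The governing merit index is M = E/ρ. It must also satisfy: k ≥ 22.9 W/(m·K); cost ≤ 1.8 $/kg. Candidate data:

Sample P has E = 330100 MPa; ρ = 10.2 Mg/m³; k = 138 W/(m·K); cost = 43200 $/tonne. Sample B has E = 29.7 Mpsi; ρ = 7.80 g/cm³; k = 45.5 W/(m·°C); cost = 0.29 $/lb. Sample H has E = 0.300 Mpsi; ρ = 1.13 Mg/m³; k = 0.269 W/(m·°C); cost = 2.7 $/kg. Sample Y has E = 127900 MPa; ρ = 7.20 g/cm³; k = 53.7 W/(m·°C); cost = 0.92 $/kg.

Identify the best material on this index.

sample B

Screen on constraints: k ≥ 22.9 W/(m·K); cost ≤ 1.8 $/kg. Survivors: sample B, sample Y.
Putting every candidate on a common basis:
  sample B: E = 204.8 GPa, ρ = 7800 kg/m³
  sample Y: E = 127.9 GPa, ρ = 7200 kg/m³
  sample B: M = 26.3 MN·m/kg
  sample Y: M = 17.8 MN·m/kg
The maximum is for sample B.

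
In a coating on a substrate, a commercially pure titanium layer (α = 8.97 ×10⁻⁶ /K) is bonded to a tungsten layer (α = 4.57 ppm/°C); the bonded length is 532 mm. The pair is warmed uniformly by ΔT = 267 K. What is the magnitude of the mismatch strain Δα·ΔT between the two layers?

1.17×10⁻³

Δα = |8.97 − 4.57|×10⁻⁶/K = 4.40×10⁻⁶/K.
Mismatch strain = Δα·ΔT = 4.40×10⁻⁶ × 267.0 = 1.17×10⁻³.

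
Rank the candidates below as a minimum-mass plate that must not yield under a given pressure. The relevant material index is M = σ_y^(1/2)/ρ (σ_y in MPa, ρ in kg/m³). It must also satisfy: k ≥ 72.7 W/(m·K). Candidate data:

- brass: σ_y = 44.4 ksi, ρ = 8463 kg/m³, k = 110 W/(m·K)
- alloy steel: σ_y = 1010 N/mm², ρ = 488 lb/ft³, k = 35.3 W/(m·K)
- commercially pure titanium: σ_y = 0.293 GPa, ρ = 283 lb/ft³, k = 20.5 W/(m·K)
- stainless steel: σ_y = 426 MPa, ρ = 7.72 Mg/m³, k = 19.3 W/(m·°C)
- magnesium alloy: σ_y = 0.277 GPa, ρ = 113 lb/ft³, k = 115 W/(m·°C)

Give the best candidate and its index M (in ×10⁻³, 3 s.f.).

Screen on constraints: k ≥ 72.7 W/(m·K). Survivors: brass, magnesium alloy.
After converting to SI:
  brass: σ_y = 306.1 MPa, ρ = 8463 kg/m³
  magnesium alloy: σ_y = 277.0 MPa, ρ = 1810 kg/m³
  magnesium alloy: M = 9.19×10⁻³
  brass: M = 2.07×10⁻³
Highest index: magnesium alloy.

magnesium alloy, M = 9.19×10⁻³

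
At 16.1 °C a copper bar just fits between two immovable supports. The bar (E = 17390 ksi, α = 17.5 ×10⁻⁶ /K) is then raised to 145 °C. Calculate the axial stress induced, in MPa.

E = 17390 ksi = 119.9 GPa.
ΔT = 128.9 K. Constrained thermal stress σ = E·α·ΔT = 119.9×10³ MPa × 17.5×10⁻⁶ × 128.9 = 270 MPa (compressive).

270 MPa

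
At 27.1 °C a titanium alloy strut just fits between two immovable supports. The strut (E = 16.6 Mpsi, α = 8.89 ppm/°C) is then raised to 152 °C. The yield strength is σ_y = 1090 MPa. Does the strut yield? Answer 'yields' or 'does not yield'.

does not yield

E = 16.6 Mpsi = 114.5 GPa.
ΔT = 124.9 K. Constrained thermal stress σ = E·α·ΔT = 114.5×10³ MPa × 8.89×10⁻⁶ × 124.9 = 127 MPa (compressive).
Compare to σ_y = 1090 MPa: σ < σ_y, so it does not yield.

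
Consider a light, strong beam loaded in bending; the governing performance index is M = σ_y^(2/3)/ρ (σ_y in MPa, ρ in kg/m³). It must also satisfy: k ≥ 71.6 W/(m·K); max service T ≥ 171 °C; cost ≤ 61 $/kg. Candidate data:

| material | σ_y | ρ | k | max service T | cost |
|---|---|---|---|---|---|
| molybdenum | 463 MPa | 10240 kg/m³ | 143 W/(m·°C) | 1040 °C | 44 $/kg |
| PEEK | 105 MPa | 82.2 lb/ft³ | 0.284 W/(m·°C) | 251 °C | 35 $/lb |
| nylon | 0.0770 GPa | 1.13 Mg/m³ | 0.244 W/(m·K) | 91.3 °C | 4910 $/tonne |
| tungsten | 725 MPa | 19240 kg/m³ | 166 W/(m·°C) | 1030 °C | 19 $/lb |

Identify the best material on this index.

Screen on constraints: k ≥ 71.6 W/(m·K); max service T ≥ 171 °C; cost ≤ 61 $/kg. Survivors: molybdenum, tungsten.
After converting to SI:
  molybdenum: σ_y = 463.0 MPa, ρ = 10240 kg/m³
  tungsten: σ_y = 725.0 MPa, ρ = 19240 kg/m³
  molybdenum: M = 5.84×10⁻³
  tungsten: M = 4.19×10⁻³
Highest index: molybdenum.

molybdenum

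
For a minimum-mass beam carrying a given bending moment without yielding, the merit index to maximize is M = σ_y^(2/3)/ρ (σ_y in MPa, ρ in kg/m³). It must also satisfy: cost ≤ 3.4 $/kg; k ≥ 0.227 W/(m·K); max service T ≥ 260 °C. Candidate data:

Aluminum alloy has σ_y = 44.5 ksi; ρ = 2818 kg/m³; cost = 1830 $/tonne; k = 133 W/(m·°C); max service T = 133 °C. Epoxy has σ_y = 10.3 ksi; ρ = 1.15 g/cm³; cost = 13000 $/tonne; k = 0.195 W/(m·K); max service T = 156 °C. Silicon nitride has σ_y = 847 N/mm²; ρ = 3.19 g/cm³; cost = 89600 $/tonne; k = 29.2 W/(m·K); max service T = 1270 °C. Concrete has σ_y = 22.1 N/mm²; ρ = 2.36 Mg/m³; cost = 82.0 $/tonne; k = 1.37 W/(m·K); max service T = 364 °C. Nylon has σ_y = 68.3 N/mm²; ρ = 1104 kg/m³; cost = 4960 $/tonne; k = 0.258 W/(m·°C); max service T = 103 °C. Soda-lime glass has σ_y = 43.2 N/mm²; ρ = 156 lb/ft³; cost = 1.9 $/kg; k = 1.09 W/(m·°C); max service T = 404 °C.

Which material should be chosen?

Screen on constraints: cost ≤ 3.4 $/kg; k ≥ 0.227 W/(m·K); max service T ≥ 260 °C. Survivors: concrete, soda-lime glass.
Putting every candidate on a common basis:
  concrete: σ_y = 22.10 MPa, ρ = 2360 kg/m³
  soda-lime glass: σ_y = 43.20 MPa, ρ = 2499 kg/m³
  soda-lime glass: M = 4.93×10⁻³
  concrete: M = 3.34×10⁻³
Soda-lime glass has the largest M.

soda-lime glass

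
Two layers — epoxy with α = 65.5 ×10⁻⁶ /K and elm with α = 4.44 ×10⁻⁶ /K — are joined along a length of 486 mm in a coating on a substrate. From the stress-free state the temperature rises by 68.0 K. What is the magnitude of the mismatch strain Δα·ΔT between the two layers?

4.15×10⁻³

Δα = |65.5 − 4.44|×10⁻⁶/K = 61.1×10⁻⁶/K.
Mismatch strain = Δα·ΔT = 61.1×10⁻⁶ × 68.0 = 4.15×10⁻³.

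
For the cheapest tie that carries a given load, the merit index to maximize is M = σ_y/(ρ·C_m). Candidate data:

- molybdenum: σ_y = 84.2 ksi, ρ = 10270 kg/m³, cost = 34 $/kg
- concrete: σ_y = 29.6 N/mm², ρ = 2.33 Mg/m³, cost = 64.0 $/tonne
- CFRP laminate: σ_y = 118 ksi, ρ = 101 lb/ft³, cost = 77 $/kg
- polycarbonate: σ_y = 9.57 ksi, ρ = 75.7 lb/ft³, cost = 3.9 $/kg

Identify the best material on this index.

After converting to SI:
  molybdenum: σ_y = 580.5 MPa, ρ = 10270 kg/m³, cost = 34.00 $/kg
  concrete: σ_y = 29.60 MPa, ρ = 2330 kg/m³, cost = 0.06400 $/kg
  CFRP laminate: σ_y = 813.6 MPa, ρ = 1618 kg/m³, cost = 77.00 $/kg
  polycarbonate: σ_y = 65.98 MPa, ρ = 1213 kg/m³, cost = 3.900 $/kg
  concrete: M = 198 kN·m per $
  polycarbonate: M = 14.0 kN·m per $
  CFRP laminate: M = 6.53 kN·m per $
  molybdenum: M = 1.66 kN·m per $
Highest index: concrete.

concrete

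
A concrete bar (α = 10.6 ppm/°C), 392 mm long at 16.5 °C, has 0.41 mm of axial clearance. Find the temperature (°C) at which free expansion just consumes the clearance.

115 °C

α·L₀·ΔT = 0.41 mm ⇒ ΔT = 0.41 / (10.6×10⁻⁶ × 392.0) = 98.67 K.
T = 16.5 + 98.67 = 115.2 °C.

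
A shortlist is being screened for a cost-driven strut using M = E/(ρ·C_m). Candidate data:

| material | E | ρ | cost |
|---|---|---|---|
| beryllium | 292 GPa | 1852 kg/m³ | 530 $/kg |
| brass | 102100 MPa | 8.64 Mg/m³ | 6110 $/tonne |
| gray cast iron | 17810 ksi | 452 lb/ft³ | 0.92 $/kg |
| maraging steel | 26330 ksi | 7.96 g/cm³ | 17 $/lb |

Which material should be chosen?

Normalizing units and computing the index:
  beryllium: E = 292.0 GPa, ρ = 1852 kg/m³, cost = 530.0 $/kg
  brass: E = 102.1 GPa, ρ = 8640 kg/m³, cost = 6.110 $/kg
  gray cast iron: E = 122.8 GPa, ρ = 7240 kg/m³, cost = 0.9200 $/kg
  maraging steel: E = 181.5 GPa, ρ = 7960 kg/m³, cost = 37.48 $/kg
  gray cast iron: M = 18.4 MN·m per $
  brass: M = 1.93 MN·m per $
  maraging steel: M = 0.609 MN·m per $
  beryllium: M = 0.297 MN·m per $
Gray cast iron ranks first.

gray cast iron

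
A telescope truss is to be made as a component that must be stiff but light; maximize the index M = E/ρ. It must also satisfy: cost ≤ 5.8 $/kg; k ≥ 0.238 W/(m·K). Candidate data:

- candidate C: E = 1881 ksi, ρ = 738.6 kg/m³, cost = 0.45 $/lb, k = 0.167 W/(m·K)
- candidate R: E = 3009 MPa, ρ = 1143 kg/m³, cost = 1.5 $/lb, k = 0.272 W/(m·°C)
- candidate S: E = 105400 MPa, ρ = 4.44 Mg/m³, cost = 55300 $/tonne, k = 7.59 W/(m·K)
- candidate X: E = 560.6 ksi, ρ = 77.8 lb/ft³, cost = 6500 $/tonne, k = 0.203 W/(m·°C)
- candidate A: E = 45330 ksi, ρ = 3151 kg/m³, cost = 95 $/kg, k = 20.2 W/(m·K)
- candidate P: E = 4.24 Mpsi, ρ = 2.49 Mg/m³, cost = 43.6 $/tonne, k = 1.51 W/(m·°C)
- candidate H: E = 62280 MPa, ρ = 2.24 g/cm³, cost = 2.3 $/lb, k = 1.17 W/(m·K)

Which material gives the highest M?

Screen on constraints: cost ≤ 5.8 $/kg; k ≥ 0.238 W/(m·K). Survivors: candidate R, candidate P, candidate H.
Normalizing units and computing the index:
  candidate R: E = 3.009 GPa, ρ = 1143 kg/m³
  candidate P: E = 29.23 GPa, ρ = 2490 kg/m³
  candidate H: E = 62.28 GPa, ρ = 2240 kg/m³
  candidate H: M = 27.8 MN·m/kg
  candidate P: M = 11.7 MN·m/kg
  candidate R: M = 2.63 MN·m/kg
Candidate H has the largest M.

candidate H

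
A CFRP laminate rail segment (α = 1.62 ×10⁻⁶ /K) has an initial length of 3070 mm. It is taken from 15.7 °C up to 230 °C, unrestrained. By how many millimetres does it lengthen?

1.07 mm

ΔT = 230 − 15.7 = 214.3 K.
ΔL = α·L₀·ΔT = 1.62×10⁻⁶ × 3070 mm × 214.3 K = 1.07 mm.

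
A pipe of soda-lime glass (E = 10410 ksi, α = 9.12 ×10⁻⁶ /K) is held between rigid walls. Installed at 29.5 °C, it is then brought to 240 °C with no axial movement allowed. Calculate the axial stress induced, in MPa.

138 MPa

E = 10410 ksi = 71.77 GPa.
ΔT = 210.5 K. Constrained thermal stress σ = E·α·ΔT = 71.77×10³ MPa × 9.12×10⁻⁶ × 210.5 = 138 MPa (compressive).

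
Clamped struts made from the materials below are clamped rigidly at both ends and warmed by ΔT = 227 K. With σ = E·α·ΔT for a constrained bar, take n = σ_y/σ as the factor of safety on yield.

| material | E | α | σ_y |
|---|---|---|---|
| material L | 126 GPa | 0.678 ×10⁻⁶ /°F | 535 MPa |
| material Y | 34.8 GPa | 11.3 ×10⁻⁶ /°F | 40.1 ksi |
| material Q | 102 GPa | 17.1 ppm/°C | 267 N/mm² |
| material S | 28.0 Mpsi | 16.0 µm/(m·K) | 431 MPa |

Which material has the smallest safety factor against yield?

material S

Converting E to GPa, α to ×10⁻⁶/K, σ_y to MPa, then σ and n for each:
  material L: E = 126.0, α = 1.22, σ_y = 535.0 → σ = 34.9 MPa, n = 15.3
  material Y: E = 34.80, α = 20.3, σ_y = 276.5 → σ = 161 MPa, n = 1.72
  material Q: E = 102.0, α = 17.1, σ_y = 267.0 → σ = 396 MPa, n = 0.674
  material S: E = 193.1, α = 16.0, σ_y = 431.0 → σ = 701 MPa, n = 0.615
The minimum is material S at n = 0.615.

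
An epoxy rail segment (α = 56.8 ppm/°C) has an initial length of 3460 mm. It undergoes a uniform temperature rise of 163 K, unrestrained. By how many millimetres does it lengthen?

32.0 mm

ΔL = α·L₀·ΔT = 56.8×10⁻⁶ × 3460 mm × 163.0 K = 32.0 mm.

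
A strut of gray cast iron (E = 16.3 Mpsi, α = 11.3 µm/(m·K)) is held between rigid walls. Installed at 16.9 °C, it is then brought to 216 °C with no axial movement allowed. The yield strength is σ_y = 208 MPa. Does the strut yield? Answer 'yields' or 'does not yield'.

E = 16.3 Mpsi = 112.4 GPa.
ΔT = 199.1 K. Constrained thermal stress σ = E·α·ΔT = 112.4×10³ MPa × 11.3×10⁻⁶ × 199.1 = 253 MPa (compressive).
Compare to σ_y = 208 MPa: σ ≥ σ_y, so it yields.

yields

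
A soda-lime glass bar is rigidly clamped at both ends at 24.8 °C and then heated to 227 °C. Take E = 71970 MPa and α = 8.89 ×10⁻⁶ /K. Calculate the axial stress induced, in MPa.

129 MPa

E = 71970 MPa = 71.97 GPa.
ΔT = 202.2 K. Constrained thermal stress σ = E·α·ΔT = 71.97×10³ MPa × 8.89×10⁻⁶ × 202.2 = 129 MPa (compressive).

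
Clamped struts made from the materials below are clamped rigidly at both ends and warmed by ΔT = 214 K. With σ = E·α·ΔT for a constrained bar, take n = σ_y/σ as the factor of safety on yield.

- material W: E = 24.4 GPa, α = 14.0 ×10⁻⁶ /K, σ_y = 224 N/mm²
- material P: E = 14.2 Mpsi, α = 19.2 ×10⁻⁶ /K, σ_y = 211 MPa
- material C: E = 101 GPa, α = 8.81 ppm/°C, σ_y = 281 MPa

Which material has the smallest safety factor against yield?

Per material, after unit conversion:
  material W: E = 24.40, α = 14.0, σ_y = 224.0 → σ = 73.1 MPa, n = 3.06
  material P: E = 97.91, α = 19.2, σ_y = 211.0 → σ = 402 MPa, n = 0.525
  material C: E = 101.0, α = 8.81, σ_y = 281.0 → σ = 190 MPa, n = 1.48
Material P has the lowest safety factor, n = 0.525.

material P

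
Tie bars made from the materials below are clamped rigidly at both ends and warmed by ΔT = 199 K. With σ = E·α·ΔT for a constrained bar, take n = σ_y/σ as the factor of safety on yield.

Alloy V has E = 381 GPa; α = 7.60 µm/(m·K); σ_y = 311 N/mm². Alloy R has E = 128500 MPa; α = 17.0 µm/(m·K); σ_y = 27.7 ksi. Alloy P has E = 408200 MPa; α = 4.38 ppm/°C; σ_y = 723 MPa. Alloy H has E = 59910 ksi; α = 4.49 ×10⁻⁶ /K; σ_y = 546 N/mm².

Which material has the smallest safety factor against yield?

alloy R

Converting E to GPa, α to ×10⁻⁶/K, σ_y to MPa, then σ and n for each:
  alloy V: E = 381.0, α = 7.60, σ_y = 311.0 → σ = 576 MPa, n = 0.540
  alloy R: E = 128.5, α = 17.0, σ_y = 191.0 → σ = 435 MPa, n = 0.439
  alloy P: E = 408.2, α = 4.38, σ_y = 723.0 → σ = 356 MPa, n = 2.03
  alloy H: E = 413.1, α = 4.49, σ_y = 546.0 → σ = 369 MPa, n = 1.48
Smallest n: alloy R with n = 0.439.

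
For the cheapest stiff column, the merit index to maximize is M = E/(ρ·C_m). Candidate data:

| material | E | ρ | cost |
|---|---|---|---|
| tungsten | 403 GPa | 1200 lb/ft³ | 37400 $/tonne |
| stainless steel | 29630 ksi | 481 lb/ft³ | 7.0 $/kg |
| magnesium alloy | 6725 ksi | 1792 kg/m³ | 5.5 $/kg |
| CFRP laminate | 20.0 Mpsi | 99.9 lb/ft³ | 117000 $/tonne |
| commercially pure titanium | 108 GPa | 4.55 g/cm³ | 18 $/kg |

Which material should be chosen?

After converting to SI:
  tungsten: E = 403.0 GPa, ρ = 19220 kg/m³, cost = 37.40 $/kg
  stainless steel: E = 204.3 GPa, ρ = 7705 kg/m³, cost = 7.000 $/kg
  magnesium alloy: E = 46.37 GPa, ρ = 1792 kg/m³, cost = 5.500 $/kg
  CFRP laminate: E = 137.9 GPa, ρ = 1600 kg/m³, cost = 117.0 $/kg
  commercially pure titanium: E = 108.0 GPa, ρ = 4550 kg/m³, cost = 18.00 $/kg
  magnesium alloy: M = 4.70 MN·m per $
  stainless steel: M = 3.79 MN·m per $
  commercially pure titanium: M = 1.32 MN·m per $
  CFRP laminate: M = 0.737 MN·m per $
  tungsten: M = 0.561 MN·m per $
Magnesium alloy has the largest M.

magnesium alloy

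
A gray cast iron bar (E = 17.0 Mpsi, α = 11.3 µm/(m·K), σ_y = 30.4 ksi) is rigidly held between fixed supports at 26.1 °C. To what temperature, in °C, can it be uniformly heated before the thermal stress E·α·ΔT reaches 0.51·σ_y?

107 °C

E = 17.0 Mpsi = 117.2 GPa.
σ_y = 30.4 ksi = 209.6 MPa.
E·α·ΔT = 106.9 MPa ⇒ ΔT = 106.9 / (117.2×10³ × 11.3×10⁻⁶) = 80.71 K.
T = 26.1 + 80.71 = 106.8 °C.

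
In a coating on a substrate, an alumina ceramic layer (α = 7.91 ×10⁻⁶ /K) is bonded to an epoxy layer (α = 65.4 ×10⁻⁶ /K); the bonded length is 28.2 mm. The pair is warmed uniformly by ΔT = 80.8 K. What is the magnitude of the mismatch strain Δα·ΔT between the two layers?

Δα = |7.91 − 65.4|×10⁻⁶/K = 57.5×10⁻⁶/K.
Mismatch strain = Δα·ΔT = 57.5×10⁻⁶ × 80.8 = 4.65×10⁻³.

4.65×10⁻³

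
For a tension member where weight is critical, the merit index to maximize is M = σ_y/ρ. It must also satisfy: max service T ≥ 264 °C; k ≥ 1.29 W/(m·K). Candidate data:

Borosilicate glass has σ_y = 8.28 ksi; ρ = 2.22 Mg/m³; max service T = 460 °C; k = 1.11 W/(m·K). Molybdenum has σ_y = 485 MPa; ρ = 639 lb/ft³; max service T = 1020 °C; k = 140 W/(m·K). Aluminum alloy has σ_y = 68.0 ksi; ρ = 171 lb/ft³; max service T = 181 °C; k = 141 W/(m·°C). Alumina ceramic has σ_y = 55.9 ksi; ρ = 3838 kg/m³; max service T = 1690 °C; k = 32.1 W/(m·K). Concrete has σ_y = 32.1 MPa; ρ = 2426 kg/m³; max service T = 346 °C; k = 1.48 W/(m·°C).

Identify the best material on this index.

Screen on constraints: max service T ≥ 264 °C; k ≥ 1.29 W/(m·K). Survivors: molybdenum, alumina ceramic, concrete.
Convert each candidate to consistent units, then evaluate M:
  molybdenum: σ_y = 485.0 MPa, ρ = 10240 kg/m³
  alumina ceramic: σ_y = 385.4 MPa, ρ = 3838 kg/m³
  concrete: σ_y = 32.10 MPa, ρ = 2426 kg/m³
  alumina ceramic: M = 100 kN·m/kg
  molybdenum: M = 47.4 kN·m/kg
  concrete: M = 13.2 kN·m/kg
Alumina ceramic ranks first.

alumina ceramic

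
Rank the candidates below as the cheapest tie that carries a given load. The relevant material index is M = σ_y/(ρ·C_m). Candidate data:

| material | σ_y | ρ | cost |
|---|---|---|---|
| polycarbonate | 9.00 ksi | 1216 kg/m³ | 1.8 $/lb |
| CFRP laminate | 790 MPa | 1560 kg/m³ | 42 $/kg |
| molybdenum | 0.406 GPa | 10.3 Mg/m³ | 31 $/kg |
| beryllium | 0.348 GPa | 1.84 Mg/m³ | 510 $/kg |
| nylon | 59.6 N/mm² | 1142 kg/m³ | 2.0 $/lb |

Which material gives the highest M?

Normalizing units and computing the index:
  polycarbonate: σ_y = 62.05 MPa, ρ = 1216 kg/m³, cost = 3.968 $/kg
  CFRP laminate: σ_y = 790.0 MPa, ρ = 1560 kg/m³, cost = 42.00 $/kg
  molybdenum: σ_y = 406.0 MPa, ρ = 10300 kg/m³, cost = 31.00 $/kg
  beryllium: σ_y = 348.0 MPa, ρ = 1840 kg/m³, cost = 510.0 $/kg
  nylon: σ_y = 59.60 MPa, ρ = 1142 kg/m³, cost = 4.409 $/kg
  polycarbonate: M = 12.9 kN·m per $
  CFRP laminate: M = 12.1 kN·m per $
  nylon: M = 11.8 kN·m per $
  molybdenum: M = 1.27 kN·m per $
  beryllium: M = 0.371 kN·m per $
The maximum is for polycarbonate.

polycarbonate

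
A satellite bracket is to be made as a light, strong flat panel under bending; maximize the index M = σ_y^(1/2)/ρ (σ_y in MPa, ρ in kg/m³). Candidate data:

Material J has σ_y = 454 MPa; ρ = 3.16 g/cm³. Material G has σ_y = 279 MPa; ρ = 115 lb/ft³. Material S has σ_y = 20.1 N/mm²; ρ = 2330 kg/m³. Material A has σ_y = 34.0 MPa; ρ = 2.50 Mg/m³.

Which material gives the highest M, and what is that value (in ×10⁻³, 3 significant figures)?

material G, M = 9.07×10⁻³

After converting to SI:
  material J: σ_y = 454.0 MPa, ρ = 3160 kg/m³
  material G: σ_y = 279.0 MPa, ρ = 1842 kg/m³
  material S: σ_y = 20.10 MPa, ρ = 2330 kg/m³
  material A: σ_y = 34.00 MPa, ρ = 2500 kg/m³
  material G: M = 9.07×10⁻³
  material J: M = 6.74×10⁻³
  material A: M = 2.33×10⁻³
  material S: M = 1.92×10⁻³
Material G ranks first.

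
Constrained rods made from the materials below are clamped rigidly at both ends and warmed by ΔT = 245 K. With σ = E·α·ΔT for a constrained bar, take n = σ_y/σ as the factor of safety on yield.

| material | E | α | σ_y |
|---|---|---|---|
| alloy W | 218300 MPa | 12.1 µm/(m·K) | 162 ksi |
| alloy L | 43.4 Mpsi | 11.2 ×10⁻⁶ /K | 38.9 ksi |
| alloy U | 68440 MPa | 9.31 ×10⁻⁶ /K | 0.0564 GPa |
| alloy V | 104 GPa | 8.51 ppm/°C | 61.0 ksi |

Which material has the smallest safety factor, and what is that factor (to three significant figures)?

Per material, after unit conversion:
  alloy W: E = 218.3, α = 12.1, σ_y = 1117 → σ = 647 MPa, n = 1.73
  alloy L: E = 299.2, α = 11.2, σ_y = 268.2 → σ = 821 MPa, n = 0.327
  alloy U: E = 68.44, α = 9.31, σ_y = 56.40 → σ = 156 MPa, n = 0.361
  alloy V: E = 104.0, α = 8.51, σ_y = 420.6 → σ = 217 MPa, n = 1.94
The minimum is alloy L at n = 0.327.

alloy L, n = 0.327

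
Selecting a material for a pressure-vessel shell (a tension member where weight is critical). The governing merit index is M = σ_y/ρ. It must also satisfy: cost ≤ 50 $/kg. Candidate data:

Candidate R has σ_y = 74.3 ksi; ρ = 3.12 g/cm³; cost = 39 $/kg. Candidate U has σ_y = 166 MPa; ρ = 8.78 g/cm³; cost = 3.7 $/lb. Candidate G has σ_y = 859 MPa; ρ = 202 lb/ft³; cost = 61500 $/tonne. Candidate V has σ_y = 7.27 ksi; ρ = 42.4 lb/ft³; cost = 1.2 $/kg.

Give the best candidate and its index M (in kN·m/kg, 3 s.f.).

Screen on constraints: cost ≤ 50 $/kg. Survivors: candidate R, candidate U, candidate V.
Convert each candidate to consistent units, then evaluate M:
  candidate R: σ_y = 512.3 MPa, ρ = 3120 kg/m³
  candidate U: σ_y = 166.0 MPa, ρ = 8780 kg/m³
  candidate V: σ_y = 50.12 MPa, ρ = 679.2 kg/m³
  candidate R: M = 164 kN·m/kg
  candidate V: M = 73.8 kN·m/kg
  candidate U: M = 18.9 kN·m/kg
Highest index: candidate R.

candidate R, M = 164 kN·m/kg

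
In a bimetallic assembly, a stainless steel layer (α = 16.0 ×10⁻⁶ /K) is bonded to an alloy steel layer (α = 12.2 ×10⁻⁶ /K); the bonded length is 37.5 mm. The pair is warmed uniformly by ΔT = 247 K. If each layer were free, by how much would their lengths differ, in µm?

Δα = |16.0 − 12.2|×10⁻⁶/K = 3.80×10⁻⁶/K.
ΔL_mismatch = Δα·L·ΔT = 3.80×10⁻⁶ × 37.5 mm × 247.0 K = 35.2 µm.

35.2 µm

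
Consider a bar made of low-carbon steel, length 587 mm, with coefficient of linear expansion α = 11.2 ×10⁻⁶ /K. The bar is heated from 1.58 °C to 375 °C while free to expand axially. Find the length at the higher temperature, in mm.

ΔT = 375 − 1.58 = 373.4 K.
ΔL = α·L₀·ΔT = 11.2×10⁻⁶ × 587 mm × 373.4 K = 2.46 mm.
L = L₀ + ΔL = 587 + 2.46 = 589.46 mm.

589.46 mm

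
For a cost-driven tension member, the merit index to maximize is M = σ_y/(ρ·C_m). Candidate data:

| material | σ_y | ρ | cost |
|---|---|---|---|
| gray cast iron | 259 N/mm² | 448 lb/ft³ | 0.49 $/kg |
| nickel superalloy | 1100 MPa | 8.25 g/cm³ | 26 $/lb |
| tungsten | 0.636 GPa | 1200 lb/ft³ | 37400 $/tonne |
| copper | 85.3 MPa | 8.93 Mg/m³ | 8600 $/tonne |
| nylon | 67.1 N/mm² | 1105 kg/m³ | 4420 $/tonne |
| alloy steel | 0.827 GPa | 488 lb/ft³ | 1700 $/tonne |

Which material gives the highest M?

Convert each candidate to consistent units, then evaluate M:
  gray cast iron: σ_y = 259.0 MPa, ρ = 7176 kg/m³, cost = 0.4900 $/kg
  nickel superalloy: σ_y = 1100 MPa, ρ = 8250 kg/m³, cost = 57.32 $/kg
  tungsten: σ_y = 636.0 MPa, ρ = 19220 kg/m³, cost = 37.40 $/kg
  copper: σ_y = 85.30 MPa, ρ = 8930 kg/m³, cost = 8.600 $/kg
  nylon: σ_y = 67.10 MPa, ρ = 1105 kg/m³, cost = 4.420 $/kg
  alloy steel: σ_y = 827.0 MPa, ρ = 7817 kg/m³, cost = 1.700 $/kg
  gray cast iron: M = 73.7 kN·m per $
  alloy steel: M = 62.2 kN·m per $
  nylon: M = 13.7 kN·m per $
  nickel superalloy: M = 2.33 kN·m per $
  copper: M = 1.11 kN·m per $
  tungsten: M = 0.885 kN·m per $
Highest index: gray cast iron.

gray cast iron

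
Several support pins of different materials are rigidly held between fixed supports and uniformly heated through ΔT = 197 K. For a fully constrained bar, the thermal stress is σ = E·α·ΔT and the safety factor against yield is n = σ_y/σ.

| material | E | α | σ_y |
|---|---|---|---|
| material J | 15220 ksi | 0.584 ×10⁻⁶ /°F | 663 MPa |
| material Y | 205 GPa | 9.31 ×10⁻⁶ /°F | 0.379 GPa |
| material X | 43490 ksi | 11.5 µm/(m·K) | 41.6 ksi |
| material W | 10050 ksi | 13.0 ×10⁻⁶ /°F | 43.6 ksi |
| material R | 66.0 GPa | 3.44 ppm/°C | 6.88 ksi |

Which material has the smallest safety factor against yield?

Per material, after unit conversion:
  material J: E = 104.9, α = 1.05, σ_y = 663.0 → σ = 21.7 MPa, n = 30.5
  material Y: E = 205.0, α = 16.8, σ_y = 379.0 → σ = 677 MPa, n = 0.560
  material X: E = 299.9, α = 11.5, σ_y = 286.8 → σ = 679 MPa, n = 0.422
  material W: E = 69.29, α = 23.4, σ_y = 300.6 → σ = 319 MPa, n = 0.941
  material R: E = 66.00, α = 3.44, σ_y = 47.44 → σ = 44.7 MPa, n = 1.06
Material X has the lowest safety factor, n = 0.422.

material X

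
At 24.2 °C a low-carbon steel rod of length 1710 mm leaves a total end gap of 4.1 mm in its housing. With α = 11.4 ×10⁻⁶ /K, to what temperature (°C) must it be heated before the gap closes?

α·L₀·ΔT = 4.1 mm ⇒ ΔT = 4.1 / (11.4×10⁻⁶ × 1710.0) = 210.3 K.
T = 24.2 + 210.3 = 234.5 °C.

235 °C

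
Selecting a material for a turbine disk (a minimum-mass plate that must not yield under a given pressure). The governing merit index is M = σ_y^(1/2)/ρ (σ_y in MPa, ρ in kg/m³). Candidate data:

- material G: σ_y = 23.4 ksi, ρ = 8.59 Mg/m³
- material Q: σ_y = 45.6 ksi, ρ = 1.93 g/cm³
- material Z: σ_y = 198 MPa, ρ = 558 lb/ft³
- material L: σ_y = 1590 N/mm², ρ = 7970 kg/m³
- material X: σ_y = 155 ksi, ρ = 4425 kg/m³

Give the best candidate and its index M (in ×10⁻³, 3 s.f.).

After converting to SI:
  material G: σ_y = 161.3 MPa, ρ = 8590 kg/m³
  material Q: σ_y = 314.4 MPa, ρ = 1930 kg/m³
  material Z: σ_y = 198.0 MPa, ρ = 8938 kg/m³
  material L: σ_y = 1590 MPa, ρ = 7970 kg/m³
  material X: σ_y = 1069 MPa, ρ = 4425 kg/m³
  material Q: M = 9.19×10⁻³
  material X: M = 7.39×10⁻³
  material L: M = 5.00×10⁻³
  material Z: M = 1.57×10⁻³
  material G: M = 1.48×10⁻³
Highest index: material Q.

material Q, M = 9.19×10⁻³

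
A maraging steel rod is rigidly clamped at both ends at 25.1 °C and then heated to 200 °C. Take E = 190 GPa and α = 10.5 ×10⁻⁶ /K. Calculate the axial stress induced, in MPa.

ΔT = 174.9 K. Constrained thermal stress σ = E·α·ΔT = 190.0×10³ MPa × 10.5×10⁻⁶ × 174.9 = 349 MPa (compressive).

349 MPa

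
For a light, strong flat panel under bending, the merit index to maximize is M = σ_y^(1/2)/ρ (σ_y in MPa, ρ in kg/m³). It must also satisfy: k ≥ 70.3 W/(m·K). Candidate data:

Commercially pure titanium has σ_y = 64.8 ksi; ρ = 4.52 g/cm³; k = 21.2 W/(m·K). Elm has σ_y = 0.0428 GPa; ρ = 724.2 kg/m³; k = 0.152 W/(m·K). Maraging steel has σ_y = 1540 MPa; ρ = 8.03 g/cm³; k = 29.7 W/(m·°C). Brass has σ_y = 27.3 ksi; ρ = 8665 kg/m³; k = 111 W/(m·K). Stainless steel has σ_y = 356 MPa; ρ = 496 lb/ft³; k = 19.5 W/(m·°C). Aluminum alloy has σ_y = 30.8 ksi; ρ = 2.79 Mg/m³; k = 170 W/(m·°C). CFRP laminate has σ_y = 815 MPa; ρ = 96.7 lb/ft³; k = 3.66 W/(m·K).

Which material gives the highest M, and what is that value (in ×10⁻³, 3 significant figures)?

aluminum alloy, M = 5.22×10⁻³

Screen on constraints: k ≥ 70.3 W/(m·K). Survivors: brass, aluminum alloy.
Convert each candidate to consistent units, then evaluate M:
  brass: σ_y = 188.2 MPa, ρ = 8665 kg/m³
  aluminum alloy: σ_y = 212.4 MPa, ρ = 2790 kg/m³
  aluminum alloy: M = 5.22×10⁻³
  brass: M = 1.58×10⁻³
Aluminum alloy ranks first.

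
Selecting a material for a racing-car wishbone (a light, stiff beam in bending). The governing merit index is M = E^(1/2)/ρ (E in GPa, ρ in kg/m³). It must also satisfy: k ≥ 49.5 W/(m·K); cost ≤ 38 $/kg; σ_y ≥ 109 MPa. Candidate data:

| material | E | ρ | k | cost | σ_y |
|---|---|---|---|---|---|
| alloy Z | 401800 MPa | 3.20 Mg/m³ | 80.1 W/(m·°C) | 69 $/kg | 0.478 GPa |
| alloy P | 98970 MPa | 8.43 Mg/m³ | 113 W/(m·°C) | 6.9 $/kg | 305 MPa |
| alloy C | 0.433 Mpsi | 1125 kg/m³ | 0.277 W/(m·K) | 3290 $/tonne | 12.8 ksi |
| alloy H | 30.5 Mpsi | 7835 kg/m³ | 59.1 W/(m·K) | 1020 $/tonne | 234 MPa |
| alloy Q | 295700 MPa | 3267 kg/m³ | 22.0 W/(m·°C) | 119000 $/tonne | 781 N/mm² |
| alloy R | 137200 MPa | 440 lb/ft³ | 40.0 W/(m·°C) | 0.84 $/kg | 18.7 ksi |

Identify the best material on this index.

Screen on constraints: k ≥ 49.5 W/(m·K); cost ≤ 38 $/kg; σ_y ≥ 109 MPa. Survivors: alloy P, alloy H.
In SI units:
  alloy P: E = 98.97 GPa, ρ = 8430 kg/m³
  alloy H: E = 210.3 GPa, ρ = 7835 kg/m³
  alloy H: M = 1.85×10⁻³
  alloy P: M = 1.18×10⁻³
Highest index: alloy H.

alloy H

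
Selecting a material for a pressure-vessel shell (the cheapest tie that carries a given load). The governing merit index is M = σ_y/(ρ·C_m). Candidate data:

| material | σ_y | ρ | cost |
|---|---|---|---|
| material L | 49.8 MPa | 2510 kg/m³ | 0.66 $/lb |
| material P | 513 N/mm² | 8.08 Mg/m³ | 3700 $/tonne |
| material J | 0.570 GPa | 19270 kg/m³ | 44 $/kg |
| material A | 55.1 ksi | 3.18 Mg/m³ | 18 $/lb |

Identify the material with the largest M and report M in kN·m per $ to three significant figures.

After converting to SI:
  material L: σ_y = 49.80 MPa, ρ = 2510 kg/m³, cost = 1.455 $/kg
  material P: σ_y = 513.0 MPa, ρ = 8080 kg/m³, cost = 3.700 $/kg
  material J: σ_y = 570.0 MPa, ρ = 19270 kg/m³, cost = 44.00 $/kg
  material A: σ_y = 379.9 MPa, ρ = 3180 kg/m³, cost = 39.68 $/kg
  material P: M = 17.2 kN·m per $
  material L: M = 13.6 kN·m per $
  material A: M = 3.01 kN·m per $
  material J: M = 0.672 kN·m per $
The maximum is for material P.

material P, M = 17.2 kN·m per $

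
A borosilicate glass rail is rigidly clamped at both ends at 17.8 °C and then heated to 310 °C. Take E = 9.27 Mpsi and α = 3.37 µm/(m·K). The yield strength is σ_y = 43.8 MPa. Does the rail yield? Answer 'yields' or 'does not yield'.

E = 9.27 Mpsi = 63.91 GPa.
ΔT = 292.2 K. Constrained thermal stress σ = E·α·ΔT = 63.91×10³ MPa × 3.37×10⁻⁶ × 292.2 = 62.9 MPa (compressive).
Compare to σ_y = 43.8 MPa: σ ≥ σ_y, so it yields.

yields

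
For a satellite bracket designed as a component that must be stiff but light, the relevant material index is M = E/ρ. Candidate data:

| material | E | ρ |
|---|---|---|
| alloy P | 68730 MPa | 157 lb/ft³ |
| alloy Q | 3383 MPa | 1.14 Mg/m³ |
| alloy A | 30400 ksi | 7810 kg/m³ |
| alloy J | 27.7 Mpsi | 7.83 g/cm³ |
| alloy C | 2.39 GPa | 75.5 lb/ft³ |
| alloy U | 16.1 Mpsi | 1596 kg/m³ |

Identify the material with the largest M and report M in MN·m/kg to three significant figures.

alloy U, M = 69.6 MN·m/kg

After converting to SI:
  alloy P: E = 68.73 GPa, ρ = 2515 kg/m³
  alloy Q: E = 3.383 GPa, ρ = 1140 kg/m³
  alloy A: E = 209.6 GPa, ρ = 7810 kg/m³
  alloy J: E = 191.0 GPa, ρ = 7830 kg/m³
  alloy C: E = 2.390 GPa, ρ = 1209 kg/m³
  alloy U: E = 111.0 GPa, ρ = 1596 kg/m³
  alloy U: M = 69.6 MN·m/kg
  alloy P: M = 27.3 MN·m/kg
  alloy A: M = 26.8 MN·m/kg
  alloy J: M = 24.4 MN·m/kg
  alloy Q: M = 2.97 MN·m/kg
  alloy C: M = 1.98 MN·m/kg
Highest index: alloy U.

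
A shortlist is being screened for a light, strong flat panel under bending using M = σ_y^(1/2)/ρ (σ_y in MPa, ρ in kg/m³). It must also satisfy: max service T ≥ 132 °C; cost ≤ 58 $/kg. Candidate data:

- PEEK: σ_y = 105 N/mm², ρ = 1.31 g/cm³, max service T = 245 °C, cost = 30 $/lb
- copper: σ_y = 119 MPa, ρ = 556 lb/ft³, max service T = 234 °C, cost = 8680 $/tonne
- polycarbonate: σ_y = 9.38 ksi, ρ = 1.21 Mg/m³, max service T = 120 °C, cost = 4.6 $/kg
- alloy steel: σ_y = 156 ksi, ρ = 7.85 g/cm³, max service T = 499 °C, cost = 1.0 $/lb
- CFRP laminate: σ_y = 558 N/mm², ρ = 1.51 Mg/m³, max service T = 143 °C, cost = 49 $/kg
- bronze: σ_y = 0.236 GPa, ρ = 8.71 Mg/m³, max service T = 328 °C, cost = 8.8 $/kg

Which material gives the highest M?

CFRP laminate

Screen on constraints: max service T ≥ 132 °C; cost ≤ 58 $/kg. Survivors: copper, alloy steel, CFRP laminate, bronze.
In SI units:
  copper: σ_y = 119.0 MPa, ρ = 8906 kg/m³
  alloy steel: σ_y = 1076 MPa, ρ = 7850 kg/m³
  CFRP laminate: σ_y = 558.0 MPa, ρ = 1510 kg/m³
  bronze: σ_y = 236.0 MPa, ρ = 8710 kg/m³
  CFRP laminate: M = 15.6×10⁻³
  alloy steel: M = 4.18×10⁻³
  bronze: M = 1.76×10⁻³
  copper: M = 1.22×10⁻³
The maximum is for CFRP laminate.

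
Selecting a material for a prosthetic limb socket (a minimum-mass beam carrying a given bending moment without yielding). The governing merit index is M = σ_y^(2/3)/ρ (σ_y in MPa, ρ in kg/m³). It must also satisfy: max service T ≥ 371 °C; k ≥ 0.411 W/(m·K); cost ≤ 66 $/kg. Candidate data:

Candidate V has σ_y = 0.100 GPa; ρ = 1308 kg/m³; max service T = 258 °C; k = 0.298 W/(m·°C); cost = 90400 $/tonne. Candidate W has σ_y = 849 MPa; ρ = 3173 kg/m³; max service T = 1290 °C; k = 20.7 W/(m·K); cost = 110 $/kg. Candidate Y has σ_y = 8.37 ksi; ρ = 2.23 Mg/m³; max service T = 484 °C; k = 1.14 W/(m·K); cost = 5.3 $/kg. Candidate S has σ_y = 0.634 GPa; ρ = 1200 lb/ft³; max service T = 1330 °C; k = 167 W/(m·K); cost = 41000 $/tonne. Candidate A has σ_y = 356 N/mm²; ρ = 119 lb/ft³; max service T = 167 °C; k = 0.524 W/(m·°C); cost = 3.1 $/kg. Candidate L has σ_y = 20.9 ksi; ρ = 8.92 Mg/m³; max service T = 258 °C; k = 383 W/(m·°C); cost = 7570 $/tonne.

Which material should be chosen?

Screen on constraints: max service T ≥ 371 °C; k ≥ 0.411 W/(m·K); cost ≤ 66 $/kg. Survivors: candidate Y, candidate S.
Normalizing units and computing the index:
  candidate Y: σ_y = 57.71 MPa, ρ = 2230 kg/m³
  candidate S: σ_y = 634.0 MPa, ρ = 19220 kg/m³
  candidate Y: M = 6.70×10⁻³
  candidate S: M = 3.84×10⁻³
The maximum is for candidate Y.

candidate Y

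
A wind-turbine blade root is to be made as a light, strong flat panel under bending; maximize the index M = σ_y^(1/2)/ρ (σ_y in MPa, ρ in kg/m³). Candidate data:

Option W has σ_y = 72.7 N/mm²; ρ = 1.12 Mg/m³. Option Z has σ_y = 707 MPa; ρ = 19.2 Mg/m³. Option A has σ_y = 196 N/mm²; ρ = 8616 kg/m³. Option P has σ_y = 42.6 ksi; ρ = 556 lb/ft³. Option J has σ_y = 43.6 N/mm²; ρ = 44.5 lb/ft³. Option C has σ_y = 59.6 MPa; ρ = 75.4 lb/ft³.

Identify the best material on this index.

Normalizing units and computing the index:
  option W: σ_y = 72.70 MPa, ρ = 1120 kg/m³
  option Z: σ_y = 707.0 MPa, ρ = 19200 kg/m³
  option A: σ_y = 196.0 MPa, ρ = 8616 kg/m³
  option P: σ_y = 293.7 MPa, ρ = 8906 kg/m³
  option J: σ_y = 43.60 MPa, ρ = 712.8 kg/m³
  option C: σ_y = 59.60 MPa, ρ = 1208 kg/m³
  option J: M = 9.26×10⁻³
  option W: M = 7.61×10⁻³
  option C: M = 6.39×10⁻³
  option P: M = 1.92×10⁻³
  option A: M = 1.62×10⁻³
  option Z: M = 1.38×10⁻³
Highest index: option J.

option J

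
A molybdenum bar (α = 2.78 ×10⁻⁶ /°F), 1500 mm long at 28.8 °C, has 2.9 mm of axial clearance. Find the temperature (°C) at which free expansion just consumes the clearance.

415 °C

α = 2.78×10⁻⁶/°F × 9/5 = 5.00×10⁻⁶/K.
α·L₀·ΔT = 2.9 mm ⇒ ΔT = 2.9 / (5.00×10⁻⁶ × 1500.0) = 386.4 K.
T = 28.8 + 386.4 = 415.2 °C.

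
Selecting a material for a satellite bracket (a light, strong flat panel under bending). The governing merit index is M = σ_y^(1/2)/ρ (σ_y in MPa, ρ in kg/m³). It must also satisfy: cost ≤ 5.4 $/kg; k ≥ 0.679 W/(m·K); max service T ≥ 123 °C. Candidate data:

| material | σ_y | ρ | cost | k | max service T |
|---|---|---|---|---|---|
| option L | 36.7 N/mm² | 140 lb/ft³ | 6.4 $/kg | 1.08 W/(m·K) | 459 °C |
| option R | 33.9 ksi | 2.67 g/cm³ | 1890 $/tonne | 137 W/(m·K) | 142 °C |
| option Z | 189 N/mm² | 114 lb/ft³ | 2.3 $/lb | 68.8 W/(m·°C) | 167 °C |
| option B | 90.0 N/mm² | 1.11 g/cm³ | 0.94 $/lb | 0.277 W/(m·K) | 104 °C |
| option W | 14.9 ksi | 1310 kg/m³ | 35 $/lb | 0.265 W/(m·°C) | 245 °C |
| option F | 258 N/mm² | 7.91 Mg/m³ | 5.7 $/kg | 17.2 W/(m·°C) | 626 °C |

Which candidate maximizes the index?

Screen on constraints: cost ≤ 5.4 $/kg; k ≥ 0.679 W/(m·K); max service T ≥ 123 °C. Survivors: option R, option Z.
Putting every candidate on a common basis:
  option R: σ_y = 233.7 MPa, ρ = 2670 kg/m³
  option Z: σ_y = 189.0 MPa, ρ = 1826 kg/m³
  option Z: M = 7.53×10⁻³
  option R: M = 5.73×10⁻³
The maximum is for option Z.

option Z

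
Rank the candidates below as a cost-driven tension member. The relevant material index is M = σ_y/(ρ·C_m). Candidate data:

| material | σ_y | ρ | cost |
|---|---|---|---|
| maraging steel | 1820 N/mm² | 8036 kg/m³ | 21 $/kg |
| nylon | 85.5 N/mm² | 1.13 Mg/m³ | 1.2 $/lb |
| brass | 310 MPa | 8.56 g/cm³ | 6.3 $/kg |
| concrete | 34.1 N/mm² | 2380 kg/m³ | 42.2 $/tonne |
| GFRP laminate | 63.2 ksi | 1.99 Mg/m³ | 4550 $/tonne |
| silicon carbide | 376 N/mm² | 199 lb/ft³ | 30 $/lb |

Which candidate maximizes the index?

Putting every candidate on a common basis:
  maraging steel: σ_y = 1820 MPa, ρ = 8036 kg/m³, cost = 21.00 $/kg
  nylon: σ_y = 85.50 MPa, ρ = 1130 kg/m³, cost = 2.646 $/kg
  brass: σ_y = 310.0 MPa, ρ = 8560 kg/m³, cost = 6.300 $/kg
  concrete: σ_y = 34.10 MPa, ρ = 2380 kg/m³, cost = 0.04220 $/kg
  GFRP laminate: σ_y = 435.7 MPa, ρ = 1990 kg/m³, cost = 4.550 $/kg
  silicon carbide: σ_y = 376.0 MPa, ρ = 3188 kg/m³, cost = 66.14 $/kg
  concrete: M = 340 kN·m per $
  GFRP laminate: M = 48.1 kN·m per $
  nylon: M = 28.6 kN·m per $
  maraging steel: M = 10.8 kN·m per $
  brass: M = 5.75 kN·m per $
  silicon carbide: M = 1.78 kN·m per $
Concrete ranks first.

concrete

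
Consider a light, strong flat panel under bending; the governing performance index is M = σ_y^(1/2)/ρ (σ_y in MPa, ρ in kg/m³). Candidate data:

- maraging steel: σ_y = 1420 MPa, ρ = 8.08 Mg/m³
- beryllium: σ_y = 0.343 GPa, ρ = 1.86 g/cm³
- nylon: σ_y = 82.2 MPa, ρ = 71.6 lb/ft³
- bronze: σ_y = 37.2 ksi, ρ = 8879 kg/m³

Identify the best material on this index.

Normalizing units and computing the index:
  maraging steel: σ_y = 1420 MPa, ρ = 8080 kg/m³
  beryllium: σ_y = 343.0 MPa, ρ = 1860 kg/m³
  nylon: σ_y = 82.20 MPa, ρ = 1147 kg/m³
  bronze: σ_y = 256.5 MPa, ρ = 8879 kg/m³
  beryllium: M = 9.96×10⁻³
  nylon: M = 7.91×10⁻³
  maraging steel: M = 4.66×10⁻³
  bronze: M = 1.80×10⁻³
The maximum is for beryllium.

beryllium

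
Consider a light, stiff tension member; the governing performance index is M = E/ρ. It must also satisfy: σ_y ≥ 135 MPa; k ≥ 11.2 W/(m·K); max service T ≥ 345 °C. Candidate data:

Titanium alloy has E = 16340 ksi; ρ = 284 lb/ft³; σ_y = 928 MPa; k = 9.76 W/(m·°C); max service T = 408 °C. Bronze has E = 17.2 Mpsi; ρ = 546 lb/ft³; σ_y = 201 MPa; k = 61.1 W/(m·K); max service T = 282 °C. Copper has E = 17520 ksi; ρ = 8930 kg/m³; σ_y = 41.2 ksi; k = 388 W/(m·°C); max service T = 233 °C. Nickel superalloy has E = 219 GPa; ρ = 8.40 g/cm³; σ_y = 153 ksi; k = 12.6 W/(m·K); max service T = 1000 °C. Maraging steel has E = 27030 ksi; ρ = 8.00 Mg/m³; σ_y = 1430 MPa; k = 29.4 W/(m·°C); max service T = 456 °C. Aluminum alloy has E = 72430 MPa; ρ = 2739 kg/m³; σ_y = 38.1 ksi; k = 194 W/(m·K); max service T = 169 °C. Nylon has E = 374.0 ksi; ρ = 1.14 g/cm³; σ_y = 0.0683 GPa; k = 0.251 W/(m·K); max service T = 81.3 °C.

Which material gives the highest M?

nickel superalloy

Screen on constraints: σ_y ≥ 135 MPa; k ≥ 11.2 W/(m·K); max service T ≥ 345 °C. Survivors: nickel superalloy, maraging steel.
Convert each candidate to consistent units, then evaluate M:
  nickel superalloy: E = 219.0 GPa, ρ = 8400 kg/m³
  maraging steel: E = 186.4 GPa, ρ = 8000 kg/m³
  nickel superalloy: M = 26.1 MN·m/kg
  maraging steel: M = 23.3 MN·m/kg
Nickel superalloy ranks first.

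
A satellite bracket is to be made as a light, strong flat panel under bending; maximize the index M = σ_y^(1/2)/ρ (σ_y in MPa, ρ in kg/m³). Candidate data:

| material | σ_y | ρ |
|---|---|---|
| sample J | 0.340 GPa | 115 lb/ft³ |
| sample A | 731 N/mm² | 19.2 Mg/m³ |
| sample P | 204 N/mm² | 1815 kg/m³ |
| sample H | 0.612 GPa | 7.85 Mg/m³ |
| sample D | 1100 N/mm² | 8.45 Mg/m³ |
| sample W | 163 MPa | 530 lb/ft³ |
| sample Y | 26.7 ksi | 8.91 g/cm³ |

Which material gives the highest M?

After converting to SI:
  sample J: σ_y = 340.0 MPa, ρ = 1842 kg/m³
  sample A: σ_y = 731.0 MPa, ρ = 19200 kg/m³
  sample P: σ_y = 204.0 MPa, ρ = 1815 kg/m³
  sample H: σ_y = 612.0 MPa, ρ = 7850 kg/m³
  sample D: σ_y = 1100 MPa, ρ = 8450 kg/m³
  sample W: σ_y = 163.0 MPa, ρ = 8490 kg/m³
  sample Y: σ_y = 184.1 MPa, ρ = 8910 kg/m³
  sample J: M = 10.0×10⁻³
  sample P: M = 7.87×10⁻³
  sample D: M = 3.92×10⁻³
  sample H: M = 3.15×10⁻³
  sample Y: M = 1.52×10⁻³
  sample W: M = 1.50×10⁻³
  sample A: M = 1.41×10⁻³
Sample J ranks first.

sample J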